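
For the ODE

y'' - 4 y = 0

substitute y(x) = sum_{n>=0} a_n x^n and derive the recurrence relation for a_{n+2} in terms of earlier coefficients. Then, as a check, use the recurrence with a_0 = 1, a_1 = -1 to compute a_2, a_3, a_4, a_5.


Substitute y = sum_n a_n x^n into y'' + (const) y = 0.
y''(x) = sum_{n>=0} (n+2)(n+1) a_{n+2} x^n.
The ODE becomes sum_n [(n+2)(n+1) a_{n+2} - 4 a_n] x^n = 0.
Setting each coefficient to zero gives the recurrence:
  (n+2)(n+1) a_{n+2} - 4 a_n = 0,
  a_{n+2} = 4 / ((n+1)(n+2)) a_n.

Check with a_0 = 1, a_1 = -1 (apply the recurrence for n = 0, 1, 2, 3): a_0 = 1, a_1 = -1, a_2 = 2, a_3 = -2/3, a_4 = 2/3, a_5 = -2/15.

a_{n+2} = 4/((n+1)(n+2)) * a_n; check: a_0 = 1, a_1 = -1, a_2 = 2, a_3 = -2/3, a_4 = 2/3, a_5 = -2/15


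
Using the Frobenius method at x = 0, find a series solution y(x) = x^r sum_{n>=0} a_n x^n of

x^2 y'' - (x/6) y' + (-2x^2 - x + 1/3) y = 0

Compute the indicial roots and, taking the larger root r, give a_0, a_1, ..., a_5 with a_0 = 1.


Write in Frobenius form y'' + (p(x)/x) y' + (q(x)/x^2) y = 0:
  p(x) = -1/6,  q(x) = -2x^2 - x + 1/3.
Indicial equation: r(r-1) + (-1/6) r + (1/3) = 0 -> roots r_1 = 2/3, r_2 = 1/2.
Take r = r_1 = 2/3. Let y(x) = x^r sum_{n>=0} a_n x^n with a_0 = 1.
Substitute y = x^r sum a_n x^n and match x^{r+n}. The recurrence is
  D(n) a_n - 1 a_{n-1} - 2 a_{n-2} = 0,  where D(n) = (r+n)(r+n-1) + (-1/6)(r+n) + (1/3).
  a_n = [1 a_{n-1} + 2 a_{n-2}] / D(n).
Since the indicial polynomial factors as (r - r_1)(r - r_2), D(n) = (r_1 + n - r_1)(r_1 + n - r_2) = n(n + 1/6).
Evaluating step by step (a_0 = 1):
  n = 1: D(1) = 1(1 + 1/6) = 7/6; numerator = 1(1) = 1; a_1 = (1)/(7/6) = 6/7
  n = 2: D(2) = 2(2 + 1/6) = 13/3; numerator = 1(6/7) + 2(1) = 20/7; a_2 = (20/7)/(13/3) = 60/91
  n = 3: D(3) = 3(3 + 1/6) = 19/2; numerator = 1(60/91) + 2(6/7) = 216/91; a_3 = (216/91)/(19/2) = 432/1729
  n = 4: D(4) = 4(4 + 1/6) = 50/3; numerator = 1(432/1729) + 2(60/91) = 2712/1729; a_4 = (2712/1729)/(50/3) = 4068/43225
  n = 5: D(5) = 5(5 + 1/6) = 155/6; numerator = 1(4068/43225) + 2(432/1729) = 25668/43225; a_5 = (25668/43225)/(155/6) = 4968/216125

r = 2/3; a_0 = 1; a_1 = 6/7; a_2 = 60/91; a_3 = 432/1729; a_4 = 4068/43225; a_5 = 4968/216125


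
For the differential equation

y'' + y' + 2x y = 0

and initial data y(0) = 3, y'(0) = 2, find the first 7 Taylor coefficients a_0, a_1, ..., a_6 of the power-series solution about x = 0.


Ansatz: y(x) = sum_{n>=0} a_n x^n, so y'(x) = sum_{n>=1} n a_n x^(n-1) and y''(x) = sum_{n>=2} n(n-1) a_n x^(n-2).
Substitute into P(x) y'' + Q(x) y' + R(x) y = 0 with P(x) = 1, Q(x) = 1, R(x) = 2x, and match powers of x.
Initial conditions: a_0 = 3, a_1 = 2.
Setting the coefficient of each power of x to zero and solving order by order (substituting the coefficients already found):
  x^0: 2 a_2 + a_1 = 0  ->  2 a_2 = -a_1 = -2  ->  a_2 = -1
  x^1: 6 a_3 + 2 a_2 + 2 a_0 = 0  ->  6 a_3 = -2 a_2 - 2 a_0 = -4  ->  a_3 = -2/3
  x^2: 12 a_4 + 3 a_3 + 2 a_1 = 0  ->  12 a_4 = -3 a_3 - 2 a_1 = -2  ->  a_4 = -1/6
  x^3: 20 a_5 + 4 a_4 + 2 a_2 = 0  ->  20 a_5 = -4 a_4 - 2 a_2 = 8/3  ->  a_5 = 2/15
  x^4: 30 a_6 + 5 a_5 + 2 a_3 = 0  ->  30 a_6 = -5 a_5 - 2 a_3 = 2/3  ->  a_6 = 1/45
Truncated series: y(x) = 3 + 2 x - x^2 - (2/3) x^3 - (1/6) x^4 + (2/15) x^5 + (1/45) x^6 + O(x^7).

a_0 = 3; a_1 = 2; a_2 = -1; a_3 = -2/3; a_4 = -1/6; a_5 = 2/15; a_6 = 1/45


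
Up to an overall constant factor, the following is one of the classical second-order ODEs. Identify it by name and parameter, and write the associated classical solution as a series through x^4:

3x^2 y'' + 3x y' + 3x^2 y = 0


All three coefficients share the factor 3; dividing through by 3 gives  x^2 y'' + x y' + x^2 y = 0.
This matches the Bessel equation x^2 y'' + x y' + (x^2 - nu^2) y = 0 with nu^2 = 0, so nu = 0; the solution bounded at x = 0 is J_0(x).
Frobenius at x = 0: indicial roots ±nu; for r = nu the recurrence k(k + 2nu) c_k = -c_{k-2} gives the standard series J_nu(x) = sum_{k>=0} (-1)^k / (k! (k+nu)!) (x/2)^(2k+nu). Evaluate the first 3 terms:
  k = 0: (-1)^0 / (0! * 0! * 2^0) x^0 = 1/(1*1*1) x^0 = (1) x^0
  k = 1: (-1)^1 / (1! * 1! * 2^2) x^2 = -1/(1*1*4) x^2 = (-1/4) x^2
  k = 2: (-1)^2 / (2! * 2! * 2^4) x^4 = 1/(2*2*16) x^4 = (1/64) x^4
Hence J_0(x) = x^4/64 - x^2/4 + 1 + ....

J_0(x); series = x^4/64 - x^2/4 + 1


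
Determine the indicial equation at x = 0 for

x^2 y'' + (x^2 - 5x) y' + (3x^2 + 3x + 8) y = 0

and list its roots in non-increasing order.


Divide by x^2 to reach normal form y'' + P_1(x) y' + P_2(x) y = 0 with P_1(x) = 1 - 5/x and P_2(x) = 3 + 3/x + 8/x^2.
x = 0 is a singular point because the y'-coefficient 1 - 5/x has a pole at x = 0 and the y-coefficient 3 + 3/x + 8/x^2 has a pole at x = 0.
It is a regular singular point because x P_1(x) = p(x) = x - 5 and x^2 P_2(x) = q(x) = 3x^2 + 3x + 8 are polynomials, hence analytic at x = 0.
p(0) = -5,  q(0) = 8.
Indicial equation: r(r-1) + p(0) r + q(0) = 0, i.e. r^2 + (p(0) - 1) r + q(0) = 0, i.e. r^2 - 6 r + 8 = 0.
Discriminant: (-6)^2 - 4(8) = 4, so r = (6 ± 2)/2.
Solving: r_1 = 4, r_2 = 2.

indicial: r^2 - 6 r + 8 = 0; roots r_1 = 4, r_2 = 2


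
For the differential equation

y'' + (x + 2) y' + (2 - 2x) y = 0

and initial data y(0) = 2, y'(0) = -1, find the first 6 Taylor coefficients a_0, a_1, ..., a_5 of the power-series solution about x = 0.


Ansatz: y(x) = sum_{n>=0} a_n x^n, so y'(x) = sum_{n>=1} n a_n x^(n-1) and y''(x) = sum_{n>=2} n(n-1) a_n x^(n-2).
Substitute into P(x) y'' + Q(x) y' + R(x) y = 0 with P(x) = 1, Q(x) = x + 2, R(x) = 2 - 2x, and match powers of x.
Initial conditions: a_0 = 2, a_1 = -1.
Setting the coefficient of each power of x to zero and solving order by order (substituting the coefficients already found):
  x^0: 2 a_2 + 2 a_1 + 2 a_0 = 0  ->  2 a_2 = -2 a_1 - 2 a_0 = -2  ->  a_2 = -1
  x^1: 6 a_3 + 4 a_2 + 3 a_1 - 2 a_0 = 0  ->  6 a_3 = -4 a_2 - 3 a_1 + 2 a_0 = 11  ->  a_3 = 11/6
  x^2: 12 a_4 + 6 a_3 + 4 a_2 - 2 a_1 = 0  ->  12 a_4 = -6 a_3 - 4 a_2 + 2 a_1 = -9  ->  a_4 = -3/4
  x^3: 20 a_5 + 8 a_4 + 5 a_3 - 2 a_2 = 0  ->  20 a_5 = -8 a_4 - 5 a_3 + 2 a_2 = -31/6  ->  a_5 = -31/120
Truncated series: y(x) = 2 - x - x^2 + (11/6) x^3 - (3/4) x^4 - (31/120) x^5 + O(x^6).

a_0 = 2; a_1 = -1; a_2 = -1; a_3 = 11/6; a_4 = -3/4; a_5 = -31/120


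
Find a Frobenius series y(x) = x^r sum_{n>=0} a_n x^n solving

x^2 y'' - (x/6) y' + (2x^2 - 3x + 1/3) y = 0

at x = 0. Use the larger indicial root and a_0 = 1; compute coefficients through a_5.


Write in Frobenius form y'' + (p(x)/x) y' + (q(x)/x^2) y = 0:
  p(x) = -1/6,  q(x) = 2x^2 - 3x + 1/3.
Indicial equation: r(r-1) + (-1/6) r + (1/3) = 0 -> roots r_1 = 2/3, r_2 = 1/2.
Take r = r_1 = 2/3. Let y(x) = x^r sum_{n>=0} a_n x^n with a_0 = 1.
Substitute y = x^r sum a_n x^n and match x^{r+n}. The recurrence is
  D(n) a_n - 3 a_{n-1} + 2 a_{n-2} = 0,  where D(n) = (r+n)(r+n-1) + (-1/6)(r+n) + (1/3).
  a_n = [3 a_{n-1} - 2 a_{n-2}] / D(n).
Since the indicial polynomial factors as (r - r_1)(r - r_2), D(n) = (r_1 + n - r_1)(r_1 + n - r_2) = n(n + 1/6).
Evaluating step by step (a_0 = 1):
  n = 1: D(1) = 1(1 + 1/6) = 7/6; numerator = 3(1) = 3; a_1 = (3)/(7/6) = 18/7
  n = 2: D(2) = 2(2 + 1/6) = 13/3; numerator = 3(18/7) - 2(1) = 40/7; a_2 = (40/7)/(13/3) = 120/91
  n = 3: D(3) = 3(3 + 1/6) = 19/2; numerator = 3(120/91) - 2(18/7) = -108/91; a_3 = (-108/91)/(19/2) = -216/1729
  n = 4: D(4) = 4(4 + 1/6) = 50/3; numerator = 3(-216/1729) - 2(120/91) = -744/247; a_4 = (-744/247)/(50/3) = -1116/6175
  n = 5: D(5) = 5(5 + 1/6) = 155/6; numerator = 3(-1116/6175) - 2(-216/1729) = -972/3325; a_5 = (-972/3325)/(155/6) = -5832/515375

r = 2/3; a_0 = 1; a_1 = 18/7; a_2 = 120/91; a_3 = -216/1729; a_4 = -1116/6175; a_5 = -5832/515375


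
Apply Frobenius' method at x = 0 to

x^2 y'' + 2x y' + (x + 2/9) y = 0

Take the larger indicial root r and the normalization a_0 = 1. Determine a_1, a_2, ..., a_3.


Write in Frobenius form y'' + (p(x)/x) y' + (q(x)/x^2) y = 0:
  p(x) = 2,  q(x) = x + 2/9.
Indicial equation: r(r-1) + (2) r + (2/9) = 0 -> roots r_1 = -1/3, r_2 = -2/3.
Take r = r_1 = -1/3. Let y(x) = x^r sum_{n>=0} a_n x^n with a_0 = 1.
Substitute y = x^r sum a_n x^n and match x^{r+n}. The recurrence is
  D(n) a_n + 1 a_{n-1} = 0,  where D(n) = (r+n)(r+n-1) + (2)(r+n) + (2/9).
  a_n = -1 / D(n) * a_{n-1}.
Since the indicial polynomial factors as (r - r_1)(r - r_2), D(n) = (r_1 + n - r_1)(r_1 + n - r_2) = n(n + 1/3).
Evaluating step by step (a_0 = 1):
  n = 1: D(1) = 1(1 + 1/3) = 4/3; numerator = -1(1) = -1; a_1 = (-1)/(4/3) = -3/4
  n = 2: D(2) = 2(2 + 1/3) = 14/3; numerator = -1(-3/4) = 3/4; a_2 = (3/4)/(14/3) = 9/56
  n = 3: D(3) = 3(3 + 1/3) = 10; numerator = -1(9/56) = -9/56; a_3 = (-9/56)/(10) = -9/560

r = -1/3; a_0 = 1; a_1 = -3/4; a_2 = 9/56; a_3 = -9/560


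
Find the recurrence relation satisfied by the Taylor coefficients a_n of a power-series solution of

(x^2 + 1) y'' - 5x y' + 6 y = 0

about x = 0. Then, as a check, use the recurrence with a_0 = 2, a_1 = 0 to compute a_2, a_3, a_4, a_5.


Substitute y = sum_n a_n x^n.
(1 + 1 x^2) y'' contributes (n+2)(n+1) a_{n+2} + n(n-1) a_n at x^n.
-5 x y'(x) contributes -5 n a_n at x^n.
6 y(x) contributes 6 a_n at x^n.
Matching x^n: (n+2)(n+1) a_{n+2} + (n(n-1) - 5 n + 6) a_n = 0.
Thus a_{n+2} = (-n(n-1) + 5 n - 6) / ((n+1)(n+2)) * a_n.

Check with a_0 = 2, a_1 = 0 (apply the recurrence for n = 0, 1, 2, 3): a_0 = 2, a_1 = 0, a_2 = -6, a_3 = 0, a_4 = -1, a_5 = 0.

a_(n+2) = (-n(n-1) + 5 n - 6) / ((n+1)(n+2)) * a_n; check: a_0 = 2, a_1 = 0, a_2 = -6, a_3 = 0, a_4 = -1, a_5 = 0


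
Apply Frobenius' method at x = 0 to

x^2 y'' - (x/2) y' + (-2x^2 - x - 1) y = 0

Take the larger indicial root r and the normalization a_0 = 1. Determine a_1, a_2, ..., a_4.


Write in Frobenius form y'' + (p(x)/x) y' + (q(x)/x^2) y = 0:
  p(x) = -1/2,  q(x) = -2x^2 - x - 1.
Indicial equation: r(r-1) + (-1/2) r + (-1) = 0 -> roots r_1 = 2, r_2 = -1/2.
Take r = r_1 = 2. Let y(x) = x^r sum_{n>=0} a_n x^n with a_0 = 1.
Substitute y = x^r sum a_n x^n and match x^{r+n}. The recurrence is
  D(n) a_n - 1 a_{n-1} - 2 a_{n-2} = 0,  where D(n) = (r+n)(r+n-1) + (-1/2)(r+n) + (-1).
  a_n = [1 a_{n-1} + 2 a_{n-2}] / D(n).
Since the indicial polynomial factors as (r - r_1)(r - r_2), D(n) = (r_1 + n - r_1)(r_1 + n - r_2) = n(n + 5/2).
Evaluating step by step (a_0 = 1):
  n = 1: D(1) = 1(1 + 5/2) = 7/2; numerator = 1(1) = 1; a_1 = (1)/(7/2) = 2/7
  n = 2: D(2) = 2(2 + 5/2) = 9; numerator = 1(2/7) + 2(1) = 16/7; a_2 = (16/7)/(9) = 16/63
  n = 3: D(3) = 3(3 + 5/2) = 33/2; numerator = 1(16/63) + 2(2/7) = 52/63; a_3 = (52/63)/(33/2) = 104/2079
  n = 4: D(4) = 4(4 + 5/2) = 26; numerator = 1(104/2079) + 2(16/63) = 1160/2079; a_4 = (1160/2079)/(26) = 580/27027

r = 2; a_0 = 1; a_1 = 2/7; a_2 = 16/63; a_3 = 104/2079; a_4 = 580/27027


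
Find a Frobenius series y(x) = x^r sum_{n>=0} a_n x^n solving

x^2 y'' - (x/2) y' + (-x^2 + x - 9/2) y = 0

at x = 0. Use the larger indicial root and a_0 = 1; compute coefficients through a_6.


Write in Frobenius form y'' + (p(x)/x) y' + (q(x)/x^2) y = 0:
  p(x) = -1/2,  q(x) = -x^2 + x - 9/2.
Indicial equation: r(r-1) + (-1/2) r + (-9/2) = 0 -> roots r_1 = 3, r_2 = -3/2.
Take r = r_1 = 3. Let y(x) = x^r sum_{n>=0} a_n x^n with a_0 = 1.
Substitute y = x^r sum a_n x^n and match x^{r+n}. The recurrence is
  D(n) a_n + 1 a_{n-1} - 1 a_{n-2} = 0,  where D(n) = (r+n)(r+n-1) + (-1/2)(r+n) + (-9/2).
  a_n = [-1 a_{n-1} + 1 a_{n-2}] / D(n).
Since the indicial polynomial factors as (r - r_1)(r - r_2), D(n) = (r_1 + n - r_1)(r_1 + n - r_2) = n(n + 9/2).
Evaluating step by step (a_0 = 1):
  n = 1: D(1) = 1(1 + 9/2) = 11/2; numerator = -1(1) = -1; a_1 = (-1)/(11/2) = -2/11
  n = 2: D(2) = 2(2 + 9/2) = 13; numerator = -1(-2/11) + 1(1) = 13/11; a_2 = (13/11)/(13) = 1/11
  n = 3: D(3) = 3(3 + 9/2) = 45/2; numerator = -1(1/11) + 1(-2/11) = -3/11; a_3 = (-3/11)/(45/2) = -2/165
  n = 4: D(4) = 4(4 + 9/2) = 34; numerator = -1(-2/165) + 1(1/11) = 17/165; a_4 = (17/165)/(34) = 1/330
  n = 5: D(5) = 5(5 + 9/2) = 95/2; numerator = -1(1/330) + 1(-2/165) = -1/66; a_5 = (-1/66)/(95/2) = -1/3135
  n = 6: D(6) = 6(6 + 9/2) = 63; numerator = -1(-1/3135) + 1(1/330) = 7/2090; a_6 = (7/2090)/(63) = 1/18810

r = 3; a_0 = 1; a_1 = -2/11; a_2 = 1/11; a_3 = -2/165; a_4 = 1/330; a_5 = -1/3135; a_6 = 1/18810


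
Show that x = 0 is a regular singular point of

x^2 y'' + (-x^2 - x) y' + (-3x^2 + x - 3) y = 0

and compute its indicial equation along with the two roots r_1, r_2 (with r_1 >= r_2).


Divide by x^2 to reach normal form y'' + P_1(x) y' + P_2(x) y = 0 with P_1(x) = -1 - 1/x and P_2(x) = -3 + 1/x - 3/x^2.
x = 0 is a singular point because the y'-coefficient -1 - 1/x has a pole at x = 0 and the y-coefficient -3 + 1/x - 3/x^2 has a pole at x = 0.
It is a regular singular point because x P_1(x) = p(x) = -x - 1 and x^2 P_2(x) = q(x) = -3x^2 + x - 3 are polynomials, hence analytic at x = 0.
p(0) = -1,  q(0) = -3.
Indicial equation: r(r-1) + p(0) r + q(0) = 0, i.e. r^2 + (p(0) - 1) r + q(0) = 0, i.e. r^2 - 2 r - 3 = 0.
Discriminant: (-2)^2 - 4(-3) = 16, so r = (2 ± 4)/2.
Solving: r_1 = 3, r_2 = -1.

indicial: r^2 - 2 r - 3 = 0; roots r_1 = 3, r_2 = -1


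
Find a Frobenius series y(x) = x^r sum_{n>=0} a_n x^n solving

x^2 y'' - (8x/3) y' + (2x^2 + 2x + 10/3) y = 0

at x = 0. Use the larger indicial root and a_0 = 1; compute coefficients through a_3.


Write in Frobenius form y'' + (p(x)/x) y' + (q(x)/x^2) y = 0:
  p(x) = -8/3,  q(x) = 2x^2 + 2x + 10/3.
Indicial equation: r(r-1) + (-8/3) r + (10/3) = 0 -> roots r_1 = 2, r_2 = 5/3.
Take r = r_1 = 2. Let y(x) = x^r sum_{n>=0} a_n x^n with a_0 = 1.
Substitute y = x^r sum a_n x^n and match x^{r+n}. The recurrence is
  D(n) a_n + 2 a_{n-1} + 2 a_{n-2} = 0,  where D(n) = (r+n)(r+n-1) + (-8/3)(r+n) + (10/3).
  a_n = [-2 a_{n-1} - 2 a_{n-2}] / D(n).
Since the indicial polynomial factors as (r - r_1)(r - r_2), D(n) = (r_1 + n - r_1)(r_1 + n - r_2) = n(n + 1/3).
Evaluating step by step (a_0 = 1):
  n = 1: D(1) = 1(1 + 1/3) = 4/3; numerator = -2(1) = -2; a_1 = (-2)/(4/3) = -3/2
  n = 2: D(2) = 2(2 + 1/3) = 14/3; numerator = -2(-3/2) - 2(1) = 1; a_2 = (1)/(14/3) = 3/14
  n = 3: D(3) = 3(3 + 1/3) = 10; numerator = -2(3/14) - 2(-3/2) = 18/7; a_3 = (18/7)/(10) = 9/35

r = 2; a_0 = 1; a_1 = -3/2; a_2 = 3/14; a_3 = 9/35


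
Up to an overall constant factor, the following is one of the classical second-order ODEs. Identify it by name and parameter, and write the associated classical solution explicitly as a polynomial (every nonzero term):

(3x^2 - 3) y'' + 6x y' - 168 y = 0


All three coefficients share the factor -3; dividing through by -3 gives  (1 - x^2) y'' - 2x y' + 56 y = 0.
This matches the Legendre equation (1 - x^2) y'' - 2x y' + n(n+1) y = 0 (note the -2x y' term) with n(n+1) = 56, so n = 7; the polynomial solution is P_7(x).
With y = sum_k a_k x^k, matching x^k gives (k+2)(k+1) a_{k+2} = [k(k+1) - n(n+1)] a_k = (k - 7)(k + 8) a_k. The right side vanishes at k = 7, so the series with the parity of 7 terminates at degree 7.
Standard normalization (P_n(1) = 1): leading coefficient (2n)!/(2^n (n!)^2) = 87178291200/(128*25401600) = 429/16, so a_7 = 429/16. Work downward with a_k = (k+1)(k+2) a_{k+2} / ((k - 7)(k + 8)):
  a_5 = (6)(7)(429/16) / ((5 - 7)(5 + 8)) = (9009/8)/(-26) = -693/16
  a_3 = (4)(5)(-693/16) / ((3 - 7)(3 + 8)) = (-3465/4)/(-44) = 315/16
  a_1 = (2)(3)(315/16) / ((1 - 7)(1 + 8)) = (945/8)/(-54) = -35/16
Hence P_7(x) = 429 x^7/16 - 693 x^5/16 + 315 x^3/16 - 35 x/16.

P_7(x); series = 429 x^7/16 - 693 x^5/16 + 315 x^3/16 - 35 x/16


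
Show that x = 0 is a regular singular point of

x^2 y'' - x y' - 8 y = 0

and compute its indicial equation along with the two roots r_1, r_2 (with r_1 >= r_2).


Divide by x^2 to reach normal form y'' + P_1(x) y' + P_2(x) y = 0 with P_1(x) = -1/x and P_2(x) = -8/x^2.
x = 0 is a singular point because the y'-coefficient -1/x has a pole at x = 0 and the y-coefficient -8/x^2 has a pole at x = 0.
It is a regular singular point because x P_1(x) = p(x) = -1 and x^2 P_2(x) = q(x) = -8 are polynomials, hence analytic at x = 0.
p(0) = -1,  q(0) = -8.
Indicial equation: r(r-1) + p(0) r + q(0) = 0, i.e. r^2 + (p(0) - 1) r + q(0) = 0, i.e. r^2 - 2 r - 8 = 0.
Discriminant: (-2)^2 - 4(-8) = 36, so r = (2 ± 6)/2.
Solving: r_1 = 4, r_2 = -2.

indicial: r^2 - 2 r - 8 = 0; roots r_1 = 4, r_2 = -2


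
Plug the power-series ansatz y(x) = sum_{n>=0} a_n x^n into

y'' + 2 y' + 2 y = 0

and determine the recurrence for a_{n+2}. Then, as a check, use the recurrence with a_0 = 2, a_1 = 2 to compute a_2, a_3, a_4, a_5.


Substitute y = sum_n a_n x^n.
y''(x) has coefficient (n+2)(n+1) a_{n+2} at x^n;
2 y'(x) has coefficient 2 (n+1) a_{n+1} at x^n;
2 y(x) has coefficient 2 a_n at x^n.
Matching x^n: (n+2)(n+1) a_{n+2} + 2 (n+1) a_{n+1} + 2 a_n = 0.
Thus a_{n+2} = [-2 (n+1) a_{n+1} - 2 a_n] / ((n+1)(n+2)).

Check with a_0 = 2, a_1 = 2 (apply the recurrence for n = 0, 1, 2, 3): a_0 = 2, a_1 = 2, a_2 = -4, a_3 = 2, a_4 = -1/3, a_5 = -1/15.

a_(n+2) = [-2 (n+1) a_(n+1) - 2 a_n] / ((n+1)(n+2)); check: a_0 = 2, a_1 = 2, a_2 = -4, a_3 = 2, a_4 = -1/3, a_5 = -1/15


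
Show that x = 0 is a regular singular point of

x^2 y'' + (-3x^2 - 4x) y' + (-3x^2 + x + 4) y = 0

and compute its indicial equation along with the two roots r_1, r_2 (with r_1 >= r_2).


Divide by x^2 to reach normal form y'' + P_1(x) y' + P_2(x) y = 0 with P_1(x) = -3 - 4/x and P_2(x) = -3 + 1/x + 4/x^2.
x = 0 is a singular point because the y'-coefficient -3 - 4/x has a pole at x = 0 and the y-coefficient -3 + 1/x + 4/x^2 has a pole at x = 0.
It is a regular singular point because x P_1(x) = p(x) = -3x - 4 and x^2 P_2(x) = q(x) = -3x^2 + x + 4 are polynomials, hence analytic at x = 0.
p(0) = -4,  q(0) = 4.
Indicial equation: r(r-1) + p(0) r + q(0) = 0, i.e. r^2 + (p(0) - 1) r + q(0) = 0, i.e. r^2 - 5 r + 4 = 0.
Discriminant: (-5)^2 - 4(4) = 9, so r = (5 ± 3)/2.
Solving: r_1 = 4, r_2 = 1.

indicial: r^2 - 5 r + 4 = 0; roots r_1 = 4, r_2 = 1


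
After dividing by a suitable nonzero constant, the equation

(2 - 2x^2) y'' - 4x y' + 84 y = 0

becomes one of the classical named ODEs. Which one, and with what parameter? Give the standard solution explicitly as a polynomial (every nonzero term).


All three coefficients share the factor 2; dividing through by 2 gives  (1 - x^2) y'' - 2x y' + 42 y = 0.
This matches the Legendre equation (1 - x^2) y'' - 2x y' + n(n+1) y = 0 (note the -2x y' term) with n(n+1) = 42, so n = 6; the polynomial solution is P_6(x).
With y = sum_k a_k x^k, matching x^k gives (k+2)(k+1) a_{k+2} = [k(k+1) - n(n+1)] a_k = (k - 6)(k + 7) a_k. The right side vanishes at k = 6, so the series with the parity of 6 terminates at degree 6.
Standard normalization (P_n(1) = 1): leading coefficient (2n)!/(2^n (n!)^2) = 479001600/(64*518400) = 231/16, so a_6 = 231/16. Work downward with a_k = (k+1)(k+2) a_{k+2} / ((k - 6)(k + 7)):
  a_4 = (5)(6)(231/16) / ((4 - 6)(4 + 7)) = (3465/8)/(-22) = -315/16
  a_2 = (3)(4)(-315/16) / ((2 - 6)(2 + 7)) = (-945/4)/(-36) = 105/16
  a_0 = (1)(2)(105/16) / ((0 - 6)(0 + 7)) = (105/8)/(-42) = -5/16
Hence P_6(x) = 231 x^6/16 - 315 x^4/16 + 105 x^2/16 - 5/16.

P_6(x); series = 231 x^6/16 - 315 x^4/16 + 105 x^2/16 - 5/16


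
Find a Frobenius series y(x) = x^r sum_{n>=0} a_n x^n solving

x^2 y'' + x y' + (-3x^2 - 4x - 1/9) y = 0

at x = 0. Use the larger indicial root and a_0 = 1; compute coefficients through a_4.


Write in Frobenius form y'' + (p(x)/x) y' + (q(x)/x^2) y = 0:
  p(x) = 1,  q(x) = -3x^2 - 4x - 1/9.
Indicial equation: r(r-1) + (1) r + (-1/9) = 0 -> roots r_1 = 1/3, r_2 = -1/3.
Take r = r_1 = 1/3. Let y(x) = x^r sum_{n>=0} a_n x^n with a_0 = 1.
Substitute y = x^r sum a_n x^n and match x^{r+n}. The recurrence is
  D(n) a_n - 4 a_{n-1} - 3 a_{n-2} = 0,  where D(n) = (r+n)(r+n-1) + (1)(r+n) + (-1/9).
  a_n = [4 a_{n-1} + 3 a_{n-2}] / D(n).
Since the indicial polynomial factors as (r - r_1)(r - r_2), D(n) = (r_1 + n - r_1)(r_1 + n - r_2) = n(n + 2/3).
Evaluating step by step (a_0 = 1):
  n = 1: D(1) = 1(1 + 2/3) = 5/3; numerator = 4(1) = 4; a_1 = (4)/(5/3) = 12/5
  n = 2: D(2) = 2(2 + 2/3) = 16/3; numerator = 4(12/5) + 3(1) = 63/5; a_2 = (63/5)/(16/3) = 189/80
  n = 3: D(3) = 3(3 + 2/3) = 11; numerator = 4(189/80) + 3(12/5) = 333/20; a_3 = (333/20)/(11) = 333/220
  n = 4: D(4) = 4(4 + 2/3) = 56/3; numerator = 4(333/220) + 3(189/80) = 2313/176; a_4 = (2313/176)/(56/3) = 6939/9856

r = 1/3; a_0 = 1; a_1 = 12/5; a_2 = 189/80; a_3 = 333/220; a_4 = 6939/9856


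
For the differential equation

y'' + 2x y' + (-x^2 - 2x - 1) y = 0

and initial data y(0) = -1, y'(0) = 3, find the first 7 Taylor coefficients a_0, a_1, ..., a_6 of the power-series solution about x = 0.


Ansatz: y(x) = sum_{n>=0} a_n x^n, so y'(x) = sum_{n>=1} n a_n x^(n-1) and y''(x) = sum_{n>=2} n(n-1) a_n x^(n-2).
Substitute into P(x) y'' + Q(x) y' + R(x) y = 0 with P(x) = 1, Q(x) = 2x, R(x) = -x^2 - 2x - 1, and match powers of x.
Initial conditions: a_0 = -1, a_1 = 3.
Setting the coefficient of each power of x to zero and solving order by order (substituting the coefficients already found):
  x^0: 2 a_2 - a_0 = 0  ->  2 a_2 = a_0 = -1  ->  a_2 = -1/2
  x^1: 6 a_3 + a_1 - 2 a_0 = 0  ->  6 a_3 = -a_1 + 2 a_0 = -5  ->  a_3 = -5/6
  x^2: 12 a_4 + 3 a_2 - 2 a_1 - a_0 = 0  ->  12 a_4 = -3 a_2 + 2 a_1 + a_0 = 13/2  ->  a_4 = 13/24
  x^3: 20 a_5 + 5 a_3 - 2 a_2 - a_1 = 0  ->  20 a_5 = -5 a_3 + 2 a_2 + a_1 = 37/6  ->  a_5 = 37/120
  x^4: 30 a_6 + 7 a_4 - 2 a_3 - a_2 = 0  ->  30 a_6 = -7 a_4 + 2 a_3 + a_2 = -143/24  ->  a_6 = -143/720
Truncated series: y(x) = -1 + 3 x - (1/2) x^2 - (5/6) x^3 + (13/24) x^4 + (37/120) x^5 - (143/720) x^6 + O(x^7).

a_0 = -1; a_1 = 3; a_2 = -1/2; a_3 = -5/6; a_4 = 13/24; a_5 = 37/120; a_6 = -143/720


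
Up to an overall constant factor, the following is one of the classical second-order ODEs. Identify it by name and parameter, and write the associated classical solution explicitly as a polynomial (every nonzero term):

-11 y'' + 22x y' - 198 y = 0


All three coefficients share the factor -11; dividing through by -11 gives  y'' - 2x y' + 18 y = 0.
This matches the Hermite equation y'' - 2x y' + 2n y = 0 with 2n = 18, so n = 9; the polynomial solution is H_9(x).
With y = sum_k a_k x^k, matching x^k gives (k+2)(k+1) a_{k+2} = 2(k - n) a_k = 2(k - 9) a_k. The right side vanishes at k = 9, so the series with the parity of 9 terminates at degree 9.
Standard normalization: leading coefficient of H_n is 2^n, so a_9 = 2^9 = 512. Work downward with a_k = (k+1)(k+2) a_{k+2} / (2(k - n)):
  a_7 = (8)(9)(512) / (2(7 - 9)) = 36864/(-4) = -9216
  a_5 = (6)(7)(-9216) / (2(5 - 9)) = -387072/(-8) = 48384
  a_3 = (4)(5)(48384) / (2(3 - 9)) = 967680/(-12) = -80640
  a_1 = (2)(3)(-80640) / (2(1 - 9)) = -483840/(-16) = 30240
Hence H_9(x) = 512 x^9 - 9216 x^7 + 48384 x^5 - 80640 x^3 + 30240 x.

H_9(x); series = 512 x^9 - 9216 x^7 + 48384 x^5 - 80640 x^3 + 30240 x


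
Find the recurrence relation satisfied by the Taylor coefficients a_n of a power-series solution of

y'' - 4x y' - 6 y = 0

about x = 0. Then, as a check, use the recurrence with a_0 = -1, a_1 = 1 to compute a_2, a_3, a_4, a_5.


Substitute y = sum_n a_n x^n.
y''(x) has coefficient (n+2)(n+1) a_{n+2} at x^n;
-4 x y'(x) has coefficient -4 n a_n at x^n (shift);
-6 y(x) has coefficient -6 a_n at x^n.
Matching x^n: (n+2)(n+1) a_{n+2} + (-4n - 6) a_n = 0.
Thus a_{n+2} = (4n + 6) / ((n+1)(n+2)) * a_n.

Check with a_0 = -1, a_1 = 1 (apply the recurrence for n = 0, 1, 2, 3): a_0 = -1, a_1 = 1, a_2 = -3, a_3 = 5/3, a_4 = -7/2, a_5 = 3/2.

a_(n+2) = (4n + 6) / ((n+1)(n+2)) * a_n; check: a_0 = -1, a_1 = 1, a_2 = -3, a_3 = 5/3, a_4 = -7/2, a_5 = 3/2


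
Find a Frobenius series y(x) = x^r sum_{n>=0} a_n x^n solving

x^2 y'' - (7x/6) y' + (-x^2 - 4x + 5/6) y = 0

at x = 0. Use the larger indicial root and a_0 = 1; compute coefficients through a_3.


Write in Frobenius form y'' + (p(x)/x) y' + (q(x)/x^2) y = 0:
  p(x) = -7/6,  q(x) = -x^2 - 4x + 5/6.
Indicial equation: r(r-1) + (-7/6) r + (5/6) = 0 -> roots r_1 = 5/3, r_2 = 1/2.
Take r = r_1 = 5/3. Let y(x) = x^r sum_{n>=0} a_n x^n with a_0 = 1.
Substitute y = x^r sum a_n x^n and match x^{r+n}. The recurrence is
  D(n) a_n - 4 a_{n-1} - 1 a_{n-2} = 0,  where D(n) = (r+n)(r+n-1) + (-7/6)(r+n) + (5/6).
  a_n = [4 a_{n-1} + 1 a_{n-2}] / D(n).
Since the indicial polynomial factors as (r - r_1)(r - r_2), D(n) = (r_1 + n - r_1)(r_1 + n - r_2) = n(n + 7/6).
Evaluating step by step (a_0 = 1):
  n = 1: D(1) = 1(1 + 7/6) = 13/6; numerator = 4(1) = 4; a_1 = (4)/(13/6) = 24/13
  n = 2: D(2) = 2(2 + 7/6) = 19/3; numerator = 4(24/13) + 1(1) = 109/13; a_2 = (109/13)/(19/3) = 327/247
  n = 3: D(3) = 3(3 + 7/6) = 25/2; numerator = 4(327/247) + 1(24/13) = 1764/247; a_3 = (1764/247)/(25/2) = 3528/6175

r = 5/3; a_0 = 1; a_1 = 24/13; a_2 = 327/247; a_3 = 3528/6175


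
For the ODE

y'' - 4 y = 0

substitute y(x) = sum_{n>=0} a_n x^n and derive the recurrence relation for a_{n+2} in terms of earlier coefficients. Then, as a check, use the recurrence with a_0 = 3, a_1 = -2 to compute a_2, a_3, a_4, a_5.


Substitute y = sum_n a_n x^n into y'' + (const) y = 0.
y''(x) = sum_{n>=0} (n+2)(n+1) a_{n+2} x^n.
The ODE becomes sum_n [(n+2)(n+1) a_{n+2} - 4 a_n] x^n = 0.
Setting each coefficient to zero gives the recurrence:
  (n+2)(n+1) a_{n+2} - 4 a_n = 0,
  a_{n+2} = 4 / ((n+1)(n+2)) a_n.

Check with a_0 = 3, a_1 = -2 (apply the recurrence for n = 0, 1, 2, 3): a_0 = 3, a_1 = -2, a_2 = 6, a_3 = -4/3, a_4 = 2, a_5 = -4/15.

a_{n+2} = 4/((n+1)(n+2)) * a_n; check: a_0 = 3, a_1 = -2, a_2 = 6, a_3 = -4/3, a_4 = 2, a_5 = -4/15


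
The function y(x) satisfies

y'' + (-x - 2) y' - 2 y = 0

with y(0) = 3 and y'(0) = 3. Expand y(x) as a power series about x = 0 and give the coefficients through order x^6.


Ansatz: y(x) = sum_{n>=0} a_n x^n, so y'(x) = sum_{n>=1} n a_n x^(n-1) and y''(x) = sum_{n>=2} n(n-1) a_n x^(n-2).
Substitute into P(x) y'' + Q(x) y' + R(x) y = 0 with P(x) = 1, Q(x) = -x - 2, R(x) = -2, and match powers of x.
Initial conditions: a_0 = 3, a_1 = 3.
Setting the coefficient of each power of x to zero and solving order by order (substituting the coefficients already found):
  x^0: 2 a_2 - 2 a_1 - 2 a_0 = 0  ->  2 a_2 = 2 a_1 + 2 a_0 = 12  ->  a_2 = 6
  x^1: 6 a_3 - 4 a_2 - 3 a_1 = 0  ->  6 a_3 = 4 a_2 + 3 a_1 = 33  ->  a_3 = 11/2
  x^2: 12 a_4 - 6 a_3 - 4 a_2 = 0  ->  12 a_4 = 6 a_3 + 4 a_2 = 57  ->  a_4 = 19/4
  x^3: 20 a_5 - 8 a_4 - 5 a_3 = 0  ->  20 a_5 = 8 a_4 + 5 a_3 = 131/2  ->  a_5 = 131/40
  x^4: 30 a_6 - 10 a_5 - 6 a_4 = 0  ->  30 a_6 = 10 a_5 + 6 a_4 = 245/4  ->  a_6 = 49/24
Truncated series: y(x) = 3 + 3 x + 6 x^2 + (11/2) x^3 + (19/4) x^4 + (131/40) x^5 + (49/24) x^6 + O(x^7).

a_0 = 3; a_1 = 3; a_2 = 6; a_3 = 11/2; a_4 = 19/4; a_5 = 131/40; a_6 = 49/24


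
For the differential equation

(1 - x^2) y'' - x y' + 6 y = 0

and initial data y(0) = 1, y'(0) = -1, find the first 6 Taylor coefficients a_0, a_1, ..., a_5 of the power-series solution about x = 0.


Ansatz: y(x) = sum_{n>=0} a_n x^n, so y'(x) = sum_{n>=1} n a_n x^(n-1) and y''(x) = sum_{n>=2} n(n-1) a_n x^(n-2).
Substitute into P(x) y'' + Q(x) y' + R(x) y = 0 with P(x) = 1 - x^2, Q(x) = -x, R(x) = 6, and match powers of x.
Initial conditions: a_0 = 1, a_1 = -1.
Setting the coefficient of each power of x to zero and solving order by order (substituting the coefficients already found):
  x^0: 2 a_2 + 6 a_0 = 0  ->  2 a_2 = -6 a_0 = -6  ->  a_2 = -3
  x^1: 6 a_3 + 5 a_1 = 0  ->  6 a_3 = -5 a_1 = 5  ->  a_3 = 5/6
  x^2: 12 a_4 + 2 a_2 = 0  ->  12 a_4 = -2 a_2 = 6  ->  a_4 = 1/2
  x^3: 20 a_5 - 3 a_3 = 0  ->  20 a_5 = 3 a_3 = 5/2  ->  a_5 = 1/8
Truncated series: y(x) = 1 - x - 3 x^2 + (5/6) x^3 + (1/2) x^4 + (1/8) x^5 + O(x^6).

a_0 = 1; a_1 = -1; a_2 = -3; a_3 = 5/6; a_4 = 1/2; a_5 = 1/8


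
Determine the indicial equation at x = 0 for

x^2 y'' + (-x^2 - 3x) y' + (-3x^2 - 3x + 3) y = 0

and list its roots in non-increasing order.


Divide by x^2 to reach normal form y'' + P_1(x) y' + P_2(x) y = 0 with P_1(x) = -1 - 3/x and P_2(x) = -3 - 3/x + 3/x^2.
x = 0 is a singular point because the y'-coefficient -1 - 3/x has a pole at x = 0 and the y-coefficient -3 - 3/x + 3/x^2 has a pole at x = 0.
It is a regular singular point because x P_1(x) = p(x) = -x - 3 and x^2 P_2(x) = q(x) = -3x^2 - 3x + 3 are polynomials, hence analytic at x = 0.
p(0) = -3,  q(0) = 3.
Indicial equation: r(r-1) + p(0) r + q(0) = 0, i.e. r^2 + (p(0) - 1) r + q(0) = 0, i.e. r^2 - 4 r + 3 = 0.
Discriminant: (-4)^2 - 4(3) = 4, so r = (4 ± 2)/2.
Solving: r_1 = 3, r_2 = 1.

indicial: r^2 - 4 r + 3 = 0; roots r_1 = 3, r_2 = 1


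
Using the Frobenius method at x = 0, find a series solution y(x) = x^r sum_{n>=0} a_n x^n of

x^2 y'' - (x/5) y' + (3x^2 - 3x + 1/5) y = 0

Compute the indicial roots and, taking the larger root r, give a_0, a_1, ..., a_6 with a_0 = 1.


Write in Frobenius form y'' + (p(x)/x) y' + (q(x)/x^2) y = 0:
  p(x) = -1/5,  q(x) = 3x^2 - 3x + 1/5.
Indicial equation: r(r-1) + (-1/5) r + (1/5) = 0 -> roots r_1 = 1, r_2 = 1/5.
Take r = r_1 = 1. Let y(x) = x^r sum_{n>=0} a_n x^n with a_0 = 1.
Substitute y = x^r sum a_n x^n and match x^{r+n}. The recurrence is
  D(n) a_n - 3 a_{n-1} + 3 a_{n-2} = 0,  where D(n) = (r+n)(r+n-1) + (-1/5)(r+n) + (1/5).
  a_n = [3 a_{n-1} - 3 a_{n-2}] / D(n).
Since the indicial polynomial factors as (r - r_1)(r - r_2), D(n) = (r_1 + n - r_1)(r_1 + n - r_2) = n(n + 4/5).
Evaluating step by step (a_0 = 1):
  n = 1: D(1) = 1(1 + 4/5) = 9/5; numerator = 3(1) = 3; a_1 = (3)/(9/5) = 5/3
  n = 2: D(2) = 2(2 + 4/5) = 28/5; numerator = 3(5/3) - 3(1) = 2; a_2 = (2)/(28/5) = 5/14
  n = 3: D(3) = 3(3 + 4/5) = 57/5; numerator = 3(5/14) - 3(5/3) = -55/14; a_3 = (-55/14)/(57/5) = -275/798
  n = 4: D(4) = 4(4 + 4/5) = 96/5; numerator = 3(-275/798) - 3(5/14) = -40/19; a_4 = (-40/19)/(96/5) = -25/228
  n = 5: D(5) = 5(5 + 4/5) = 29; numerator = 3(-25/228) - 3(-275/798) = 375/532; a_5 = (375/532)/(29) = 375/15428
  n = 6: D(6) = 6(6 + 4/5) = 204/5; numerator = 3(375/15428) - 3(-25/228) = 1550/3857; a_6 = (1550/3857)/(204/5) = 3875/393414

r = 1; a_0 = 1; a_1 = 5/3; a_2 = 5/14; a_3 = -275/798; a_4 = -25/228; a_5 = 375/15428; a_6 = 3875/393414


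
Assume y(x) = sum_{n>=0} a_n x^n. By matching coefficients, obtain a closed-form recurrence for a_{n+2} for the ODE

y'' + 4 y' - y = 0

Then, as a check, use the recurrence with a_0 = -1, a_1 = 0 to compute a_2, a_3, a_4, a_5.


Substitute y = sum_n a_n x^n.
y''(x) has coefficient (n+2)(n+1) a_{n+2} at x^n;
4 y'(x) has coefficient 4 (n+1) a_{n+1} at x^n;
-y(x) has coefficient -1 a_n at x^n.
Matching x^n: (n+2)(n+1) a_{n+2} + 4 (n+1) a_{n+1} - 1 a_n = 0.
Thus a_{n+2} = [-4 (n+1) a_{n+1} + 1 a_n] / ((n+1)(n+2)).

Check with a_0 = -1, a_1 = 0 (apply the recurrence for n = 0, 1, 2, 3): a_0 = -1, a_1 = 0, a_2 = -1/2, a_3 = 2/3, a_4 = -17/24, a_5 = 3/5.

a_(n+2) = [-4 (n+1) a_(n+1) + 1 a_n] / ((n+1)(n+2)); check: a_0 = -1, a_1 = 0, a_2 = -1/2, a_3 = 2/3, a_4 = -17/24, a_5 = 3/5


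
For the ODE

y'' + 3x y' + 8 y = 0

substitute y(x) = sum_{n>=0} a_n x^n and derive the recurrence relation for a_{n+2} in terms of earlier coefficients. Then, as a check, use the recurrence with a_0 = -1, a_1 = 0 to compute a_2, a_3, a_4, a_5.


Substitute y = sum_n a_n x^n.
y''(x) has coefficient (n+2)(n+1) a_{n+2} at x^n;
3 x y'(x) has coefficient 3 n a_n at x^n (shift);
8 y(x) has coefficient 8 a_n at x^n.
Matching x^n: (n+2)(n+1) a_{n+2} + (3n + 8) a_n = 0.
Thus a_{n+2} = (-3n - 8) / ((n+1)(n+2)) * a_n.

Check with a_0 = -1, a_1 = 0 (apply the recurrence for n = 0, 1, 2, 3): a_0 = -1, a_1 = 0, a_2 = 4, a_3 = 0, a_4 = -14/3, a_5 = 0.

a_(n+2) = (-3n - 8) / ((n+1)(n+2)) * a_n; check: a_0 = -1, a_1 = 0, a_2 = 4, a_3 = 0, a_4 = -14/3, a_5 = 0


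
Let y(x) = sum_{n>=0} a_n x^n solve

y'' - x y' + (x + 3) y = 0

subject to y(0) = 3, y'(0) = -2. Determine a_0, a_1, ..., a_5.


Ansatz: y(x) = sum_{n>=0} a_n x^n, so y'(x) = sum_{n>=1} n a_n x^(n-1) and y''(x) = sum_{n>=2} n(n-1) a_n x^(n-2).
Substitute into P(x) y'' + Q(x) y' + R(x) y = 0 with P(x) = 1, Q(x) = -x, R(x) = x + 3, and match powers of x.
Initial conditions: a_0 = 3, a_1 = -2.
Setting the coefficient of each power of x to zero and solving order by order (substituting the coefficients already found):
  x^0: 2 a_2 + 3 a_0 = 0  ->  2 a_2 = -3 a_0 = -9  ->  a_2 = -9/2
  x^1: 6 a_3 + 2 a_1 + a_0 = 0  ->  6 a_3 = -2 a_1 - a_0 = 1  ->  a_3 = 1/6
  x^2: 12 a_4 + a_2 + a_1 = 0  ->  12 a_4 = -a_2 - a_1 = 13/2  ->  a_4 = 13/24
  x^3: 20 a_5 + a_2 = 0  ->  20 a_5 = -a_2 = 9/2  ->  a_5 = 9/40
Truncated series: y(x) = 3 - 2 x - (9/2) x^2 + (1/6) x^3 + (13/24) x^4 + (9/40) x^5 + O(x^6).

a_0 = 3; a_1 = -2; a_2 = -9/2; a_3 = 1/6; a_4 = 13/24; a_5 = 9/40


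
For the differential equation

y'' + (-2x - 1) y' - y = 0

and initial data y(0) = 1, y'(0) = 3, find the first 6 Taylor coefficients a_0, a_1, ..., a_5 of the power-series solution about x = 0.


Ansatz: y(x) = sum_{n>=0} a_n x^n, so y'(x) = sum_{n>=1} n a_n x^(n-1) and y''(x) = sum_{n>=2} n(n-1) a_n x^(n-2).
Substitute into P(x) y'' + Q(x) y' + R(x) y = 0 with P(x) = 1, Q(x) = -2x - 1, R(x) = -1, and match powers of x.
Initial conditions: a_0 = 1, a_1 = 3.
Setting the coefficient of each power of x to zero and solving order by order (substituting the coefficients already found):
  x^0: 2 a_2 - a_1 - a_0 = 0  ->  2 a_2 = a_1 + a_0 = 4  ->  a_2 = 2
  x^1: 6 a_3 - 2 a_2 - 3 a_1 = 0  ->  6 a_3 = 2 a_2 + 3 a_1 = 13  ->  a_3 = 13/6
  x^2: 12 a_4 - 3 a_3 - 5 a_2 = 0  ->  12 a_4 = 3 a_3 + 5 a_2 = 33/2  ->  a_4 = 11/8
  x^3: 20 a_5 - 4 a_4 - 7 a_3 = 0  ->  20 a_5 = 4 a_4 + 7 a_3 = 62/3  ->  a_5 = 31/30
Truncated series: y(x) = 1 + 3 x + 2 x^2 + (13/6) x^3 + (11/8) x^4 + (31/30) x^5 + O(x^6).

a_0 = 1; a_1 = 3; a_2 = 2; a_3 = 13/6; a_4 = 11/8; a_5 = 31/30


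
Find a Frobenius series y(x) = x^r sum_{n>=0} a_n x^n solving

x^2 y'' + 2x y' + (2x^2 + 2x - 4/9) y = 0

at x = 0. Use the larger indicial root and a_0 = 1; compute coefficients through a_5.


Write in Frobenius form y'' + (p(x)/x) y' + (q(x)/x^2) y = 0:
  p(x) = 2,  q(x) = 2x^2 + 2x - 4/9.
Indicial equation: r(r-1) + (2) r + (-4/9) = 0 -> roots r_1 = 1/3, r_2 = -4/3.
Take r = r_1 = 1/3. Let y(x) = x^r sum_{n>=0} a_n x^n with a_0 = 1.
Substitute y = x^r sum a_n x^n and match x^{r+n}. The recurrence is
  D(n) a_n + 2 a_{n-1} + 2 a_{n-2} = 0,  where D(n) = (r+n)(r+n-1) + (2)(r+n) + (-4/9).
  a_n = [-2 a_{n-1} - 2 a_{n-2}] / D(n).
Since the indicial polynomial factors as (r - r_1)(r - r_2), D(n) = (r_1 + n - r_1)(r_1 + n - r_2) = n(n + 5/3).
Evaluating step by step (a_0 = 1):
  n = 1: D(1) = 1(1 + 5/3) = 8/3; numerator = -2(1) = -2; a_1 = (-2)/(8/3) = -3/4
  n = 2: D(2) = 2(2 + 5/3) = 22/3; numerator = -2(-3/4) - 2(1) = -1/2; a_2 = (-1/2)/(22/3) = -3/44
  n = 3: D(3) = 3(3 + 5/3) = 14; numerator = -2(-3/44) - 2(-3/4) = 18/11; a_3 = (18/11)/(14) = 9/77
  n = 4: D(4) = 4(4 + 5/3) = 68/3; numerator = -2(9/77) - 2(-3/44) = -15/154; a_4 = (-15/154)/(68/3) = -45/10472
  n = 5: D(5) = 5(5 + 5/3) = 100/3; numerator = -2(-45/10472) - 2(9/77) = -1179/5236; a_5 = (-1179/5236)/(100/3) = -3537/523600

r = 1/3; a_0 = 1; a_1 = -3/4; a_2 = -3/44; a_3 = 9/77; a_4 = -45/10472; a_5 = -3537/523600


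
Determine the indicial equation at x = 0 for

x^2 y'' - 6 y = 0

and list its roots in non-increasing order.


Divide by x^2 to reach normal form y'' + P_1(x) y' + P_2(x) y = 0 with P_1(x) = 0 and P_2(x) = -6/x^2.
x = 0 is a singular point because the y-coefficient -6/x^2 has a pole at x = 0.
It is a regular singular point because x P_1(x) = p(x) = 0 and x^2 P_2(x) = q(x) = -6 are polynomials, hence analytic at x = 0.
p(0) = 0,  q(0) = -6.
Indicial equation: r(r-1) + p(0) r + q(0) = 0, i.e. r^2 + (p(0) - 1) r + q(0) = 0, i.e. r^2 - 1 r - 6 = 0.
Discriminant: (-1)^2 - 4(-6) = 25, so r = (1 ± 5)/2.
Solving: r_1 = 3, r_2 = -2.

indicial: r^2 - 1 r - 6 = 0; roots r_1 = 3, r_2 = -2


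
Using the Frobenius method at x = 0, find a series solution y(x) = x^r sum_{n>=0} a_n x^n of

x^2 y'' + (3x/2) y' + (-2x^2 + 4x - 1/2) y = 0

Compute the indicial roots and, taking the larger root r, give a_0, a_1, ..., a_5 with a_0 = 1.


Write in Frobenius form y'' + (p(x)/x) y' + (q(x)/x^2) y = 0:
  p(x) = 3/2,  q(x) = -2x^2 + 4x - 1/2.
Indicial equation: r(r-1) + (3/2) r + (-1/2) = 0 -> roots r_1 = 1/2, r_2 = -1.
Take r = r_1 = 1/2. Let y(x) = x^r sum_{n>=0} a_n x^n with a_0 = 1.
Substitute y = x^r sum a_n x^n and match x^{r+n}. The recurrence is
  D(n) a_n + 4 a_{n-1} - 2 a_{n-2} = 0,  where D(n) = (r+n)(r+n-1) + (3/2)(r+n) + (-1/2).
  a_n = [-4 a_{n-1} + 2 a_{n-2}] / D(n).
Since the indicial polynomial factors as (r - r_1)(r - r_2), D(n) = (r_1 + n - r_1)(r_1 + n - r_2) = n(n + 3/2).
Evaluating step by step (a_0 = 1):
  n = 1: D(1) = 1(1 + 3/2) = 5/2; numerator = -4(1) = -4; a_1 = (-4)/(5/2) = -8/5
  n = 2: D(2) = 2(2 + 3/2) = 7; numerator = -4(-8/5) + 2(1) = 42/5; a_2 = (42/5)/(7) = 6/5
  n = 3: D(3) = 3(3 + 3/2) = 27/2; numerator = -4(6/5) + 2(-8/5) = -8; a_3 = (-8)/(27/2) = -16/27
  n = 4: D(4) = 4(4 + 3/2) = 22; numerator = -4(-16/27) + 2(6/5) = 644/135; a_4 = (644/135)/(22) = 322/1485
  n = 5: D(5) = 5(5 + 3/2) = 65/2; numerator = -4(322/1485) + 2(-16/27) = -1016/495; a_5 = (-1016/495)/(65/2) = -2032/32175

r = 1/2; a_0 = 1; a_1 = -8/5; a_2 = 6/5; a_3 = -16/27; a_4 = 322/1485; a_5 = -2032/32175


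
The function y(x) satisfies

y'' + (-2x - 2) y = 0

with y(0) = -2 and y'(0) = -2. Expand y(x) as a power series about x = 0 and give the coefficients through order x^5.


Ansatz: y(x) = sum_{n>=0} a_n x^n, so y'(x) = sum_{n>=1} n a_n x^(n-1) and y''(x) = sum_{n>=2} n(n-1) a_n x^(n-2).
Substitute into P(x) y'' + Q(x) y' + R(x) y = 0 with P(x) = 1, Q(x) = 0, R(x) = -2x - 2, and match powers of x.
Initial conditions: a_0 = -2, a_1 = -2.
Setting the coefficient of each power of x to zero and solving order by order (substituting the coefficients already found):
  x^0: 2 a_2 - 2 a_0 = 0  ->  2 a_2 = 2 a_0 = -4  ->  a_2 = -2
  x^1: 6 a_3 - 2 a_1 - 2 a_0 = 0  ->  6 a_3 = 2 a_1 + 2 a_0 = -8  ->  a_3 = -4/3
  x^2: 12 a_4 - 2 a_2 - 2 a_1 = 0  ->  12 a_4 = 2 a_2 + 2 a_1 = -8  ->  a_4 = -2/3
  x^3: 20 a_5 - 2 a_3 - 2 a_2 = 0  ->  20 a_5 = 2 a_3 + 2 a_2 = -20/3  ->  a_5 = -1/3
Truncated series: y(x) = -2 - 2 x - 2 x^2 - (4/3) x^3 - (2/3) x^4 - (1/3) x^5 + O(x^6).

a_0 = -2; a_1 = -2; a_2 = -2; a_3 = -4/3; a_4 = -2/3; a_5 = -1/3


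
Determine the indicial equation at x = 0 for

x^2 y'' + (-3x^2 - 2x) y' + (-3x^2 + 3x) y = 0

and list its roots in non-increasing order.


Divide by x^2 to reach normal form y'' + P_1(x) y' + P_2(x) y = 0 with P_1(x) = -3 - 2/x and P_2(x) = -3 + 3/x.
x = 0 is a singular point because the y'-coefficient -3 - 2/x has a pole at x = 0 and the y-coefficient -3 + 3/x has a pole at x = 0.
It is a regular singular point because x P_1(x) = p(x) = -3x - 2 and x^2 P_2(x) = q(x) = -3x^2 + 3x are polynomials, hence analytic at x = 0.
p(0) = -2,  q(0) = 0.
Indicial equation: r(r-1) + p(0) r + q(0) = 0, i.e. r^2 + (p(0) - 1) r + q(0) = 0, i.e. r^2 - 3 r = 0.
Discriminant: (-3)^2 - 4(0) = 9, so r = (3 ± 3)/2.
Solving: r_1 = 3, r_2 = 0.

indicial: r^2 - 3 r = 0; roots r_1 = 3, r_2 = 0


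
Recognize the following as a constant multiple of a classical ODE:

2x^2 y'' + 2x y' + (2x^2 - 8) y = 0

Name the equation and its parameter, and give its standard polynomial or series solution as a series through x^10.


All three coefficients share the factor 2; dividing through by 2 gives  x^2 y'' + x y' + (x^2 - 4) y = 0.
This matches the Bessel equation x^2 y'' + x y' + (x^2 - nu^2) y = 0 with nu^2 = 4, so nu = 2; the solution bounded at x = 0 is J_2(x).
Frobenius at x = 0: indicial roots ±nu; for r = nu the recurrence k(k + 2nu) c_k = -c_{k-2} gives the standard series J_nu(x) = sum_{k>=0} (-1)^k / (k! (k+nu)!) (x/2)^(2k+nu). Evaluate the first 5 terms:
  k = 0: (-1)^0 / (0! * 2! * 2^2) x^2 = 1/(1*2*4) x^2 = (1/8) x^2
  k = 1: (-1)^1 / (1! * 3! * 2^4) x^4 = -1/(1*6*16) x^4 = (-1/96) x^4
  k = 2: (-1)^2 / (2! * 4! * 2^6) x^6 = 1/(2*24*64) x^6 = (1/3072) x^6
  k = 3: (-1)^3 / (3! * 5! * 2^8) x^8 = -1/(6*120*256) x^8 = (-1/184320) x^8
  k = 4: (-1)^4 / (4! * 6! * 2^10) x^10 = 1/(24*720*1024) x^10 = (1/17694720) x^10
Hence J_2(x) = x^10/17694720 - x^8/184320 + x^6/3072 - x^4/96 + x^2/8 + ....

J_2(x); series = x^10/17694720 - x^8/184320 + x^6/3072 - x^4/96 + x^2/8


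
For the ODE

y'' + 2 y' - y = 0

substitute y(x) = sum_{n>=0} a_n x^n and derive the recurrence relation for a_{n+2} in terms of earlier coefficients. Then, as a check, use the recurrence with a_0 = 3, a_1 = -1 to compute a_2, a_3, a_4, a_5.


Substitute y = sum_n a_n x^n.
y''(x) has coefficient (n+2)(n+1) a_{n+2} at x^n;
2 y'(x) has coefficient 2 (n+1) a_{n+1} at x^n;
-y(x) has coefficient -1 a_n at x^n.
Matching x^n: (n+2)(n+1) a_{n+2} + 2 (n+1) a_{n+1} - 1 a_n = 0.
Thus a_{n+2} = [-2 (n+1) a_{n+1} + 1 a_n] / ((n+1)(n+2)).

Check with a_0 = 3, a_1 = -1 (apply the recurrence for n = 0, 1, 2, 3): a_0 = 3, a_1 = -1, a_2 = 5/2, a_3 = -11/6, a_4 = 9/8, a_5 = -13/24.

a_(n+2) = [-2 (n+1) a_(n+1) + 1 a_n] / ((n+1)(n+2)); check: a_0 = 3, a_1 = -1, a_2 = 5/2, a_3 = -11/6, a_4 = 9/8, a_5 = -13/24
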